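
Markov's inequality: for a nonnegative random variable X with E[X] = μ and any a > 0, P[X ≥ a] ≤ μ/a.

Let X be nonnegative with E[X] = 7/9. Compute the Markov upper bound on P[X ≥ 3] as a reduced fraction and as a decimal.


μ = E[X] = 7/9, a = 3.
Markov: P[X ≥ 3] ≤ μ/a = (7/9)/3 = 7/27.
Numerically: ≈ 0.259259.
(Since a = 3 > μ = 0.777778, the bound 7/27 is < 1 and informative.)

P[X ≥ 3] ≤ 7/27 ≈ 0.259259.


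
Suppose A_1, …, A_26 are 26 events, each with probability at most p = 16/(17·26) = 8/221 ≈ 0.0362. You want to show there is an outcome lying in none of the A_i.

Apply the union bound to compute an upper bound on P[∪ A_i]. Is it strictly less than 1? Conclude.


Union bound: P[∪_{i=1}^{26} A_i] ≤ Σ_i P[A_i] ≤ 26·p = 26·(8/221) = 16/17.
Numerically: 16/17 ≈ 0.9412.
Is 16/17 < 1? YES.
Since P[∪ A_i] ≤ 16/17 < 1, the complement has P[∩ A_i^c] ≥ 1 − 16/17 = 1/17 > 0, so some outcome avoids every A_i.

26·p = 16/17 ≈ 0.9412; existence CERTIFIED by the union bound.


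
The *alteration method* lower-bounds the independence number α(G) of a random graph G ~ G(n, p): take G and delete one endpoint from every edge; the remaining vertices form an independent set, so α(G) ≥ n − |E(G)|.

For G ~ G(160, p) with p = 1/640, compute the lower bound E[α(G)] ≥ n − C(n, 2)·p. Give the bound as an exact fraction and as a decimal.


E[|E(G)|] = C(160, 2)·p = 12720 · (1/640) = 159/8.
E[α(G)] ≥ n − E[|E(G)|] = 160 − 159/8 = 1121/8.
Numerically: ≈ 140.125.
(This is only a lower bound; the true E[α(G)] may be larger.)

E[α(G)] ≥ 1121/8 ≈ 140.125.


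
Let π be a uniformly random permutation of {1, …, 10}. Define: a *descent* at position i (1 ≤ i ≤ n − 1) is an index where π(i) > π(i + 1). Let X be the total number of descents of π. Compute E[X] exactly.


Write X = Σ X_I over i = 1, …, 9, with X_I the indicator of one descent.
There are 9 indicators.
For each fixed i, the pair (π(i), π(i+1)) is a uniformly random ordered pair of distinct values from {1, …, 10}; by symmetry P[π(i) > π(i+1)] = 1/2.
By linearity: E[X] = 9 · (1/2) = (10 − 1) · (1/2) = 9/2 ≈ 4.500000.

E[X] = 9/2 = 4.500000.


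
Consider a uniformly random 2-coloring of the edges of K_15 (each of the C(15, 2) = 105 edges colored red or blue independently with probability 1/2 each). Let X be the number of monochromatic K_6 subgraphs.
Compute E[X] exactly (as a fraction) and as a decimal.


Let X = Σ_S X_S over the C(15, 6) = 5005 subsets S of size 6, where X_S = 1 if the K_6 on S is monochromatic.
For a fixed S, the K_6 on S has C(6, 2) = 15 edges. P[all 15 edges red] = (1/2)^15, and likewise for blue, so P[monochromatic] = 2·(1/2)^15 = 2^{1 − 15} = 1/16384.
Summing: E[X] = C(15, 6) · 2^{1 − 15} = 5005 · 1/16384 = 5005/16384.
Numerically: E[X] ≈ 0.3055.

E[X] = C(15,6)·2^(1−C(6,2)) = 5005/16384 ≈ 0.3055.


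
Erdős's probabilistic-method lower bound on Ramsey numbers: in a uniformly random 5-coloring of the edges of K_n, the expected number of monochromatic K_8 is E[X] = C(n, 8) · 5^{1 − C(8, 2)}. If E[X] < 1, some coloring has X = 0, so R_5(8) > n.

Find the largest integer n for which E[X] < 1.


We need C(n, 8) · 5^{1 − 28} < 1, i.e. C(n, 8) < 5^{28 − 1} = 7450580596923828125.
Check values of n near the boundary:
  n = 859: C(859, 8) = 7115855595170747139; 7115855595170747139 < 7450580596923828125? YES
  n = 860: C(860, 8) = 7182671140665308145; 7182671140665308145 < 7450580596923828125? YES
  n = 861: C(861, 8) = 7250034996615275865; 7250034996615275865 < 7450580596923828125? YES
  n = 862: C(862, 8) = 7317951015318931845; 7317951015318931845 < 7450580596923828125? YES
  n = 863: C(863, 8) = 7386423071602617757; 7386423071602617757 < 7450580596923828125? YES
  n = 864: C(864, 8) = 7455455062926006708; 7455455062926006708 < 7450580596923828125? NO
  n = 865: C(865, 8) = 7525050909487743060; 7525050909487743060 < 7450580596923828125? NO
The largest n with C(n, 8) < 7450580596923828125 is n = 863 (where E[X] = 7386423071602617757/7450580596923828125 ≈ 0.991). Hence R_5(8) > 863, i.e. R_5(8) ≥ 864.

Largest n = 863; hence R_5(8) > 863.


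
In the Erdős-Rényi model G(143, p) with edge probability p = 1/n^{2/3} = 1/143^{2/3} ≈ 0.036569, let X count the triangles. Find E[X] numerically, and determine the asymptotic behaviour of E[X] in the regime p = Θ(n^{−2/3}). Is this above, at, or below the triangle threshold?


Number of potential triangles: C(143, 3) = 477191.
Each occurs with probability p³ ≈ (0.036569)³ ≈ 4.8902147e-05.
By linearity: E[X] = C(143, 3)·p³ ≈ 477191 · 4.8902147e-05 ≈ 23.33566.
Since α = 2/3 < 1, p = c/n^{2/3} ≫ 1/n is above the triangle threshold p ~ 1/n. Asymptotically E[X] ~ (c³/6)·n^{3(1−α)} = (1³/6)·n^{1} → ∞; triangles are abundant w.h.p.

E[X] ≈ 23.33566; in regime p = Θ(1/n^{2/3}) E[X] diverges (above the triangle threshold p ~ 1/n).


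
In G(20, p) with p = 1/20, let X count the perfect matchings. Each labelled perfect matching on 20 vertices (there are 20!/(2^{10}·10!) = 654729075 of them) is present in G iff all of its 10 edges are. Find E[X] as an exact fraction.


K_20 has 20!/(2^{10}·10!) = 654729075 labelled perfect matchings.
For each such perfect matching H, let X_H = 1 if all 10 edges of H are present in G. Then P[X_H = 1] = p^{10} = (1/20)^{10} = 1/10240000000000.
By linearity of expectation: E[X] = Σ_H E[X_H] = 654729075 · p^{10} = 654729075 · 1/10240000000000 = 26189163/409600000000.
Numerically: E[X] ≈ 6.39e-05.

E[X] = 654729075 · (1/20)^{10} = 26189163/409600000000 ≈ 6.39e-05.


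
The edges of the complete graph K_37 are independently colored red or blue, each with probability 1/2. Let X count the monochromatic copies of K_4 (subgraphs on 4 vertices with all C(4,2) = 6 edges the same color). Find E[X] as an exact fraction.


Let X = Σ_S X_S over the C(37, 4) = 66045 subsets S of size 4, where X_S = 1 if the K_4 on S is monochromatic.
For a fixed S, the K_4 on S has C(4, 2) = 6 edges. P[all 6 edges red] = (1/2)^6, and likewise for blue, so P[monochromatic] = 2·(1/2)^6 = 2^{1 − 6} = 1/32.
By linearity: E[X] = C(37, 4) · 2^{1 − 6} = 66045 · 1/32 = 66045/32.
Numerically: E[X] ≈ 2063.906250.

E[X] = C(37,4)·2^(1−C(4,2)) = 66045/32 ≈ 2063.906250.


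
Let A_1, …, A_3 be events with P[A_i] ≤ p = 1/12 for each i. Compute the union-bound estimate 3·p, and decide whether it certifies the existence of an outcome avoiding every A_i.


Union bound: P[∪_{i=1}^{3} A_i] ≤ Σ_i P[A_i] ≤ 3·p = 3·(1/12) = 1/4.
Numerically: 1/4 ≈ 0.2500000.
Is 1/4 < 1? YES.
Since P[∪ A_i] ≤ 1/4 < 1, the complement has P[∩ A_i^c] ≥ 1 − 1/4 = 3/4 > 0, so some outcome avoids every A_i.

3·p = 1/4 ≈ 0.2500000; existence CERTIFIED by the union bound.


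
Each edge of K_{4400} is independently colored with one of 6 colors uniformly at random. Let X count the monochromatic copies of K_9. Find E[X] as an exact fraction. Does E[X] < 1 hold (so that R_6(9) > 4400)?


E[X] = C(4400, 9) · 6^{1 − 36} = 1689489304164437494711163600 · 6^{−35} = 1689489304164437494711163600/1719070799748422591028658176.
As a reduced fraction: E[X] = 105593081510277343419447725/107441924984276411939291136 ≈ 0.982792.
Is E[X] < 1? YES.
Since E[X] < 1, there exists a 6-coloring of K_{4400} with no monochromatic K_9; hence R_6(9) > 4400.

E[X] = 105593081510277343419447725/107441924984276411939291136 ≈ 0.982792; E[X] < 1, so R_6(9) > 4400.


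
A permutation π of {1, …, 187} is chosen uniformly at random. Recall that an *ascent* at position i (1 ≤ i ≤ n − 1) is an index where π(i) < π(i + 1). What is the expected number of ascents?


Write X = Σ X_I over i = 1, …, 186, with X_I the indicator of one ascent.
There are 186 indicators.
For each fixed i, the pair (π(i), π(i+1)) is a uniformly random ordered pair of distinct values from {1, …, 187}; by symmetry P[π(i) < π(i+1)] = 1/2.
By linearity: E[X] = 186 · (1/2) = (187 − 1) · (1/2) = 93 ≈ 93.0000.

E[X] = 93 = 93.0000.


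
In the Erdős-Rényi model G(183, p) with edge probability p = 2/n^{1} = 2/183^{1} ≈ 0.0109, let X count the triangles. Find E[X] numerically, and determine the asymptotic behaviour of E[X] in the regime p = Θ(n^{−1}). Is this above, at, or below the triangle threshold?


Number of potential triangles: C(183, 3) = 1004731.
Each occurs with probability p³ ≈ (0.0109)³ ≈ 1.30538e-06.
By linearity: E[X] = C(183, 3)·p³ ≈ 1004731 · 1.30538e-06 ≈ 1.312.
Here α = 1, so p = 2/n is exactly at the triangle threshold p ~ 1/n. Asymptotically E[X] → c³/6 = 2³/6 = 4/3 ≈ 1.333, a bounded constant. In this regime the triangle count is asymptotically Poisson(c³/6).

E[X] ≈ 1.312; in regime p = Θ(1/n^{1}) E[X] stays bounded (at the triangle threshold p ~ 1/n).


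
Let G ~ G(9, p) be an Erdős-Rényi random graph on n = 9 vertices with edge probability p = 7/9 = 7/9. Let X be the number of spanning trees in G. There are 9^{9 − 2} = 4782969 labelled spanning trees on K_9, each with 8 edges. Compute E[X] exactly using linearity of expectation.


K_9 has 9^{9 − 2} = 4782969 labelled spanning trees.
For each such spanning tree H, let X_H = 1 if all 8 edges of H are present in G. Then P[X_H = 1] = p^{8} = (7/9)^{8} = 5764801/43046721.
By linearity: E[X] = Σ_H E[X_H] = 4782969 · p^{8} = 4782969 · 5764801/43046721 = 5764801/9.
Numerically: E[X] ≈ 6.405e+05.

E[X] = 4782969 · (7/9)^{8} = 5764801/9 ≈ 6.405e+05.


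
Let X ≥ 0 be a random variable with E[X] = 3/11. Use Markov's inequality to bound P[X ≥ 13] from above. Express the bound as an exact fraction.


μ = E[X] = 3/11, a = 13.
Markov: P[X ≥ 13] ≤ μ/a = (3/11)/13 = 3/143.
Numerically: ≈ 0.02098.
(Since a = 13 > μ = 0.27273, the bound 3/143 is < 1 and informative.)

P[X ≥ 13] ≤ 3/143 ≈ 0.02098.


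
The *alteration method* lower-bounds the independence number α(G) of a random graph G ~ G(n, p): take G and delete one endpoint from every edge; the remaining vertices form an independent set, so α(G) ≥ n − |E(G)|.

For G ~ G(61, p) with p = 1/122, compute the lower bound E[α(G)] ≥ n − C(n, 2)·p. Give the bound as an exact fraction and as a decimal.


E[|E(G)|] = C(61, 2)·p = 1830 · (1/122) = 15.
E[α(G)] ≥ n − E[|E(G)|] = 61 − 15 = 46.
Numerically: ≈ 46.000.
(This is only a lower bound; the true E[α(G)] may be larger.)

E[α(G)] ≥ 46 ≈ 46.000.


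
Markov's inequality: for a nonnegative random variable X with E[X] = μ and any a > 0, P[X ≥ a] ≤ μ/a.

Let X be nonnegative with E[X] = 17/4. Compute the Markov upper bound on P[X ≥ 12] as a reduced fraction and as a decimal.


μ = E[X] = 17/4, a = 12.
Markov: P[X ≥ 12] ≤ μ/a = (17/4)/12 = 17/48.
Numerically: ≈ 0.3542.
(Since a = 12 > μ = 4.2500, the bound 17/48 is < 1 and informative.)

P[X ≥ 12] ≤ 17/48 ≈ 0.3542.


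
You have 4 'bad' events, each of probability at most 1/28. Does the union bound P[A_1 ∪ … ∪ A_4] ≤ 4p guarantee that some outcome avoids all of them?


Union bound: P[∪_{i=1}^{4} A_i] ≤ Σ_i P[A_i] ≤ 4·p = 4·(1/28) = 1/7.
Numerically: 1/7 ≈ 0.14286.
Is 1/7 < 1? YES.
Since P[∪ A_i] ≤ 1/7 < 1, the complement has P[∩ A_i^c] ≥ 1 − 1/7 = 6/7 > 0, so some outcome avoids every A_i.

4·p = 1/7 ≈ 0.14286; existence CERTIFIED by the union bound.


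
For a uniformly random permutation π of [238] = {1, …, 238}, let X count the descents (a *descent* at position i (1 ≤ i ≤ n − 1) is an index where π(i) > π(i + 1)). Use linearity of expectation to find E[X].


Write X = Σ X_I over i = 1, …, 237, with X_I the indicator of one descent.
There are 237 indicators.
For each fixed i, the pair (π(i), π(i+1)) is a uniformly random ordered pair of distinct values from {1, …, 238}; by symmetry P[π(i) > π(i+1)] = 1/2.
By linearity: E[X] = 237 · (1/2) = (238 − 1) · (1/2) = 237/2 ≈ 118.50000.

E[X] = 237/2 = 118.50000.


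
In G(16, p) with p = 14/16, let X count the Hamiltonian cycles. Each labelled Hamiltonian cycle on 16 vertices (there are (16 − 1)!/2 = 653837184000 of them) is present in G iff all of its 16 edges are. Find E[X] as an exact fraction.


K_16 has (16 − 1)!/2 = 653837184000 labelled Hamiltonian cycles.
For each such Hamiltonian cycle H, let X_H = 1 if all 16 edges of H are present in G. Then P[X_H = 1] = p^{16} = (7/8)^{16} = 33232930569601/281474976710656.
Summing the indicators: E[X] = Σ_H E[X_H] = 653837184000 · p^{16} = 653837184000 · 33232930569601/281474976710656 = 21219654042671322112875/274877906944.
Numerically: E[X] ≈ 7.7197e+10.

E[X] = 653837184000 · (7/8)^{16} = 21219654042671322112875/274877906944 ≈ 7.7197e+10.


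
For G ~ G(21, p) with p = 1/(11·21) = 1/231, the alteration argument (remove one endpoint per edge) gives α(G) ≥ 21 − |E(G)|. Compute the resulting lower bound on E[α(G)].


E[|E(G)|] = C(21, 2)·p = 210 · (1/231) = 10/11.
E[α(G)] ≥ n − E[|E(G)|] = 21 − 10/11 = 221/11.
Numerically: ≈ 20.09091.
(This is only a lower bound; the true E[α(G)] may be larger.)

E[α(G)] ≥ 221/11 ≈ 20.09091.


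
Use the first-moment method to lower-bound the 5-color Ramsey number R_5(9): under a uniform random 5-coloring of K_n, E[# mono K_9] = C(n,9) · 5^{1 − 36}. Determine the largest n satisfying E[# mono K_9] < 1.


We need C(n, 9) · 5^{1 − 36} < 1, i.e. C(n, 9) < 5^{36 − 1} = 2910383045673370361328125.
Check values of n near the boundary:
  n = 2166: C(2166, 9) = 2844037944203015677277940; 2844037944203015677277940 < 2910383045673370361328125? YES
  n = 2167: C(2167, 9) = 2855899084841489792706810; 2855899084841489792706810 < 2910383045673370361328125? YES
  n = 2168: C(2168, 9) = 2867804175977929537095120; 2867804175977929537095120 < 2910383045673370361328125? YES
  n = 2169: C(2169, 9) = 2879753360044504243499683; 2879753360044504243499683 < 2910383045673370361328125? YES
  n = 2170: C(2170, 9) = 2891746779868845075610510; 2891746779868845075610510 < 2910383045673370361328125? YES
  n = 2171: C(2171, 9) = 2903784578674959601827205; 2903784578674959601827205 < 2910383045673370361328125? YES
  n = 2172: C(2172, 9) = 2915866900084148060642020; 2915866900084148060642020 < 2910383045673370361328125? NO
  n = 2173: C(2173, 9) = 2927993888115921319674265; 2927993888115921319674265 < 2910383045673370361328125? NO
The largest n with C(n, 9) < 2910383045673370361328125 is n = 2171 (where E[X] = 580756915734991920365441/582076609134674072265625 ≈ 0.997733). Hence R_5(9) > 2171, i.e. R_5(9) ≥ 2172.

Largest n = 2171; hence R_5(9) > 2171.


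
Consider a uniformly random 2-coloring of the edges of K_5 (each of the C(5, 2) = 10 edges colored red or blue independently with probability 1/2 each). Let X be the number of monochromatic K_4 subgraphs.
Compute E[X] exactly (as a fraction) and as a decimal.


Let X = Σ_S X_S over the C(5, 4) = 5 subsets S of size 4, where X_S = 1 if the K_4 on S is monochromatic.
For a fixed S, the K_4 on S has C(4, 2) = 6 edges. P[all 6 edges red] = (1/2)^6, and likewise for blue, so P[monochromatic] = 2·(1/2)^6 = 2^{1 − 6} = 1/32.
By linearity: E[X] = C(5, 4) · 2^{1 − 6} = 5 · 1/32 = 5/32.
Numerically: E[X] ≈ 0.15625.

E[X] = C(5,4)·2^(1−C(4,2)) = 5/32 ≈ 0.15625.


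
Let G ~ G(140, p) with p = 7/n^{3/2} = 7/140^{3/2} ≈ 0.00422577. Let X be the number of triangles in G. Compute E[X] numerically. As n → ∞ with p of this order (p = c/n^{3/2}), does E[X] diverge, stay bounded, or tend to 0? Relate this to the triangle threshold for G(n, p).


Number of potential triangles: C(140, 3) = 447580.
Each occurs with probability p³ ≈ (0.00422577)³ ≈ 7.54602013e-08.
By linearity: E[X] = C(140, 3)·p³ ≈ 447580 · 7.54602013e-08 ≈ 0.033774.
Since α = 3/2 > 1, p = c/n^{3/2} = o(1/n) is below the triangle threshold p ~ 1/n. Asymptotically E[X] ~ (c³/6)·n^{3(1−α)} = (7³/6)·n^{-1.5} → 0, so by Markov's inequality G has no triangles w.h.p.

E[X] ≈ 0.033774; in regime p = Θ(1/n^{3/2}) E[X] tends to 0 (below the triangle threshold p ~ 1/n).


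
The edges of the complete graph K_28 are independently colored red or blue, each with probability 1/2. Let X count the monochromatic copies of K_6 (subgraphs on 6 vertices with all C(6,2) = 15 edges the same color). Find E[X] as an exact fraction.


Let X = Σ_S X_S over the C(28, 6) = 376740 subsets S of size 6, where X_S = 1 if the K_6 on S is monochromatic.
For a fixed S, the K_6 on S has C(6, 2) = 15 edges. P[all 15 edges red] = (1/2)^15, and likewise for blue, so P[monochromatic] = 2·(1/2)^15 = 2^{1 − 15} = 1/16384.
Summing: E[X] = C(28, 6) · 2^{1 − 15} = 376740 · 1/16384 = 94185/4096.
Numerically: E[X] ≈ 22.9944.

E[X] = C(28,6)·2^(1−C(6,2)) = 94185/4096 ≈ 22.9944.


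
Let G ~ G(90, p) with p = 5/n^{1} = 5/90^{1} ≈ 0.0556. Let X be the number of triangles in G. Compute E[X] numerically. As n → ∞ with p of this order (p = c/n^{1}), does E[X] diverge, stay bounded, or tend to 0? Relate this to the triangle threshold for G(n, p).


Number of potential triangles: C(90, 3) = 117480.
Each occurs with probability p³ ≈ (0.0556)³ ≈ 1.71468e-04.
By linearity: E[X] = C(90, 3)·p³ ≈ 117480 · 1.71468e-04 ≈ 20.144.
Here α = 1, so p = 5/n is exactly at the triangle threshold p ~ 1/n. Asymptotically E[X] → c³/6 = 5³/6 = 125/6 ≈ 20.833, a bounded constant. In this regime the triangle count is asymptotically Poisson(c³/6).

E[X] ≈ 20.144; in regime p = Θ(1/n^{1}) E[X] stays bounded (at the triangle threshold p ~ 1/n).


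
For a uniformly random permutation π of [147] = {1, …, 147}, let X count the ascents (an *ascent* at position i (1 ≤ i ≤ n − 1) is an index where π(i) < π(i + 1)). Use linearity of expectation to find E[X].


Write X = Σ X_I over i = 1, …, 146, with X_I the indicator of one ascent.
There are 146 indicators.
For each fixed i, the pair (π(i), π(i+1)) is a uniformly random ordered pair of distinct values from {1, …, 147}; by symmetry P[π(i) < π(i+1)] = 1/2.
By linearity: E[X] = 146 · (1/2) = (147 − 1) · (1/2) = 73 ≈ 73.0000.

E[X] = 73 = 73.0000.


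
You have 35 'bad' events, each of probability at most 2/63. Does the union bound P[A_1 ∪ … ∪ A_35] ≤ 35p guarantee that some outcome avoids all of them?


Union bound: P[∪_{i=1}^{35} A_i] ≤ Σ_i P[A_i] ≤ 35·p = 35·(2/63) = 10/9.
Numerically: 10/9 ≈ 1.111.
Is 10/9 < 1? NO.
Since the bound 10/9 is ≥ 1, the union bound is uninformative here; it does NOT by itself certify existence.

35·p = 10/9 ≈ 1.111; existence NOT certified by the union bound.


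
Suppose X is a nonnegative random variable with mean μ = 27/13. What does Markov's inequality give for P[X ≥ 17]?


μ = E[X] = 27/13, a = 17.
Markov: P[X ≥ 17] ≤ μ/a = (27/13)/17 = 27/221.
Numerically: ≈ 0.122.
(Since a = 17 > μ = 2.077, the bound 27/221 is < 1 and informative.)

P[X ≥ 17] ≤ 27/221 ≈ 0.122.


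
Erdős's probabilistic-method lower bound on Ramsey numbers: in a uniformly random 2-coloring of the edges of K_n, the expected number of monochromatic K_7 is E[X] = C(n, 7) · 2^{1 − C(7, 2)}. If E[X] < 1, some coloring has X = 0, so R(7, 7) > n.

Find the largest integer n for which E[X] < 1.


We need C(n, 7) · 2^{1 − 21} < 1, i.e. C(n, 7) < 2^{21 − 1} = 1048576.
Check values of n near the boundary:
  n = 21: C(21, 7) = 116280; 116280 < 1048576? YES
  n = 22: C(22, 7) = 170544; 170544 < 1048576? YES
  n = 23: C(23, 7) = 245157; 245157 < 1048576? YES
  n = 24: C(24, 7) = 346104; 346104 < 1048576? YES
  n = 25: C(25, 7) = 480700; 480700 < 1048576? YES
  n = 26: C(26, 7) = 657800; 657800 < 1048576? YES
  n = 27: C(27, 7) = 888030; 888030 < 1048576? YES
  n = 28: C(28, 7) = 1184040; 1184040 < 1048576? NO
  n = 29: C(29, 7) = 1560780; 1560780 < 1048576? NO
The largest n with C(n, 7) < 1048576 is n = 27 (where E[X] = 444015/524288 ≈ 0.8469). Hence R(7, 7) > 27, i.e. R(7, 7) ≥ 28.

Largest n = 27; hence R(7, 7) > 27.


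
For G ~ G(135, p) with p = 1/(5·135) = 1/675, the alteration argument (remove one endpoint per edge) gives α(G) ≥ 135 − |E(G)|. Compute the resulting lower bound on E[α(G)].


E[|E(G)|] = C(135, 2)·p = 9045 · (1/675) = 67/5.
E[α(G)] ≥ n − E[|E(G)|] = 135 − 67/5 = 608/5.
Numerically: ≈ 121.600.
(This is only a lower bound; the true E[α(G)] may be larger.)

E[α(G)] ≥ 608/5 ≈ 121.600.


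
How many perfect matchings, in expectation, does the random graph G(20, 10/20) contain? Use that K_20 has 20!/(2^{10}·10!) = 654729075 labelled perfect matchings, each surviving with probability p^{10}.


K_20 has 20!/(2^{10}·10!) = 654729075 labelled perfect matchings.
For each such perfect matching H, let X_H = 1 if all 10 edges of H are present in G. Then P[X_H = 1] = p^{10} = (1/2)^{10} = 1/1024.
By linearity: E[X] = Σ_H E[X_H] = 654729075 · p^{10} = 654729075 · 1/1024 = 654729075/1024.
Numerically: E[X] ≈ 639384.

E[X] = 654729075 · (1/2)^{10} = 654729075/1024 ≈ 639384.


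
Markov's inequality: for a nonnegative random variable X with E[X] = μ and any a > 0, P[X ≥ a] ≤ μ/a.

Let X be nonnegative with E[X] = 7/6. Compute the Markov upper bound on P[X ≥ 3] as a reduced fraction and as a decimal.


μ = E[X] = 7/6, a = 3.
Markov: P[X ≥ 3] ≤ μ/a = (7/6)/3 = 7/18.
Numerically: ≈ 0.388889.
(Since a = 3 > μ = 1.166667, the bound 7/18 is < 1 and informative.)

P[X ≥ 3] ≤ 7/18 ≈ 0.388889.


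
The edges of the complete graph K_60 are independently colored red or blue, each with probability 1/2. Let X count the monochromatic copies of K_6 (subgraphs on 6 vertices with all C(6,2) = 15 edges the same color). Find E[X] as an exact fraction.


Let X = Σ_S X_S over the C(60, 6) = 50063860 subsets S of size 6, where X_S = 1 if the K_6 on S is monochromatic.
For a fixed S, the K_6 on S has C(6, 2) = 15 edges. P[all 15 edges red] = (1/2)^15, and likewise for blue, so P[monochromatic] = 2·(1/2)^15 = 2^{1 − 15} = 1/16384.
Summing: E[X] = C(60, 6) · 2^{1 − 15} = 50063860 · 1/16384 = 12515965/4096.
Numerically: E[X] ≈ 3055.655518.

E[X] = C(60,6)·2^(1−C(6,2)) = 12515965/4096 ≈ 3055.655518.


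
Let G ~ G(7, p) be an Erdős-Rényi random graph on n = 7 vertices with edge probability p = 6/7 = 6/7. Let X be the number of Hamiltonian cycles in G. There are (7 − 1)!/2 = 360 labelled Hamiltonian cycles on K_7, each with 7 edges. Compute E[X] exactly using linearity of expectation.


K_7 has (7 − 1)!/2 = 360 labelled Hamiltonian cycles.
For each such Hamiltonian cycle H, let X_H = 1 if all 7 edges of H are present in G. Then P[X_H = 1] = p^{7} = (6/7)^{7} = 279936/823543.
Summing the indicators: E[X] = Σ_H E[X_H] = 360 · p^{7} = 360 · 279936/823543 = 100776960/823543.
Numerically: E[X] ≈ 122.

E[X] = 360 · (6/7)^{7} = 100776960/823543 ≈ 122.


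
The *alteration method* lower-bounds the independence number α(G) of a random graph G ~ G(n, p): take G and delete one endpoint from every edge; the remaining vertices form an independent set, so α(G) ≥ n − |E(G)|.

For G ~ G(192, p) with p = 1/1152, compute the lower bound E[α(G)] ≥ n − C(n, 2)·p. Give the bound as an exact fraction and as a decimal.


E[|E(G)|] = C(192, 2)·p = 18336 · (1/1152) = 191/12.
E[α(G)] ≥ n − E[|E(G)|] = 192 − 191/12 = 2113/12.
Numerically: ≈ 176.083.
(This is only a lower bound; the true E[α(G)] may be larger.)

E[α(G)] ≥ 2113/12 ≈ 176.083.


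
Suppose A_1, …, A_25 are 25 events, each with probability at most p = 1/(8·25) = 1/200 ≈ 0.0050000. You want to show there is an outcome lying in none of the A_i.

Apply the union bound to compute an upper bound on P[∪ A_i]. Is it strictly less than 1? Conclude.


Union bound: P[∪_{i=1}^{25} A_i] ≤ Σ_i P[A_i] ≤ 25·p = 25·(1/200) = 1/8.
Numerically: 1/8 ≈ 0.1250000.
Is 1/8 < 1? YES.
Since P[∪ A_i] ≤ 1/8 < 1, the complement has P[∩ A_i^c] ≥ 1 − 1/8 = 7/8 > 0, so some outcome avoids every A_i.

25·p = 1/8 ≈ 0.1250000; existence CERTIFIED by the union bound.


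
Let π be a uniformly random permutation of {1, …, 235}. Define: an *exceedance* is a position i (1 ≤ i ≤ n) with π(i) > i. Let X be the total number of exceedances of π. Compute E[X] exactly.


Write X = Σ_{i=1}^{235} X_i, where X_i = 1_{π(i) > i}.
For each fixed i, π(i) is uniform over {1, …, 235} (marginal of a uniform permutation), so P[π(i) > i] = (n − i)/n. Summing: Σ_{i=1}^{235} (n − i)/n = (0 + 1 + … + 234)/235 = 235(235 − 1)/(2·235) = (235 − 1)/2.
Hence E[X] = Σ_{i=1}^{235} (235 − i)/235 = 117 ≈ 117.000.

E[X] = 117 = 117.000.


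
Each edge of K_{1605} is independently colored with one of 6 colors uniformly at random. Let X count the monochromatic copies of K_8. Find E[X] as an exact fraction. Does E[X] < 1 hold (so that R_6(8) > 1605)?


E[X] = C(1605, 8) · 6^{1 − 28} = 1073226690197348380200 · 6^{−27} = 1073226690197348380200/1023490369077469249536.
As a reduced fraction: E[X] = 14905926252740949725/14215144014964850688 ≈ 1.0486.
Is E[X] < 1? NO.
Since E[X] ≥ 1, the first-moment bound is inconclusive at n = 1605; it does NOT by itself certify R_6(8) > 1605.

E[X] = 14905926252740949725/14215144014964850688 ≈ 1.0486; E[X] ≥ 1; first-moment method inconclusive here.


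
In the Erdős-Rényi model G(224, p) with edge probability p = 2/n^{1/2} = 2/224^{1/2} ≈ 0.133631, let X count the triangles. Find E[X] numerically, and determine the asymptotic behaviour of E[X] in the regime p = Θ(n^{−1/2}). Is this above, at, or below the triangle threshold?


Number of potential triangles: C(224, 3) = 1848224.
Each occurs with probability p³ ≈ (0.133631)³ ≈ 2.38626109e-03.
By linearity: E[X] = C(224, 3)·p³ ≈ 1848224 · 2.38626109e-03 ≈ 4410.345014.
Since α = 1/2 < 1, p = c/n^{1/2} ≫ 1/n is above the triangle threshold p ~ 1/n. Asymptotically E[X] ~ (c³/6)·n^{3(1−α)} = (2³/6)·n^{1.5} → ∞; triangles are abundant w.h.p.

E[X] ≈ 4410.345014; in regime p = Θ(1/n^{1/2}) E[X] diverges (above the triangle threshold p ~ 1/n).


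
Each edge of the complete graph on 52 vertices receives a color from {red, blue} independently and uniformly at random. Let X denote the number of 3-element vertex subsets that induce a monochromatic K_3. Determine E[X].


Let X = Σ_S X_S over the C(52, 3) = 22100 subsets S of size 3, where X_S = 1 if the K_3 on S is monochromatic.
For a fixed S, the K_3 on S has C(3, 2) = 3 edges. P[all 3 edges red] = (1/2)^3, and likewise for blue, so P[monochromatic] = 2·(1/2)^3 = 2^{1 − 3} = 1/4.
By linearity: E[X] = C(52, 3) · 2^{1 − 3} = 22100 · 1/4 = 5525.
Numerically: E[X] ≈ 5525.000000.

E[X] = C(52,3)·2^(1−C(3,2)) = 5525 ≈ 5525.000000.


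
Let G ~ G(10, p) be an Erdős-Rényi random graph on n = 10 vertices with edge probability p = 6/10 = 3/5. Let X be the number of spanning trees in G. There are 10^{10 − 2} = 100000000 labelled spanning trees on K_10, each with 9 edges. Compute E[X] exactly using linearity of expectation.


K_10 has 10^{10 − 2} = 100000000 labelled spanning trees.
For each such spanning tree H, let X_H = 1 if all 9 edges of H are present in G. Then P[X_H = 1] = p^{9} = (3/5)^{9} = 19683/1953125.
By linearity: E[X] = Σ_H E[X_H] = 100000000 · p^{9} = 100000000 · 19683/1953125 = 5038848/5.
Numerically: E[X] ≈ 1.00777e+06.

E[X] = 100000000 · (3/5)^{9} = 5038848/5 ≈ 1.00777e+06.


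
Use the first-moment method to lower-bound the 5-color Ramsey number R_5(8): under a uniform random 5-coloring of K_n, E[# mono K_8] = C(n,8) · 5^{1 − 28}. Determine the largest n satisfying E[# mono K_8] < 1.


We need C(n, 8) · 5^{1 − 28} < 1, i.e. C(n, 8) < 5^{28 − 1} = 7450580596923828125.
Check values of n near the boundary:
  n = 858: C(858, 8) = 7049584530256467771; 7049584530256467771 < 7450580596923828125? YES
  n = 859: C(859, 8) = 7115855595170747139; 7115855595170747139 < 7450580596923828125? YES
  n = 860: C(860, 8) = 7182671140665308145; 7182671140665308145 < 7450580596923828125? YES
  n = 861: C(861, 8) = 7250034996615275865; 7250034996615275865 < 7450580596923828125? YES
  n = 862: C(862, 8) = 7317951015318931845; 7317951015318931845 < 7450580596923828125? YES
  n = 863: C(863, 8) = 7386423071602617757; 7386423071602617757 < 7450580596923828125? YES
  n = 864: C(864, 8) = 7455455062926006708; 7455455062926006708 < 7450580596923828125? NO
The largest n with C(n, 8) < 7450580596923828125 is n = 863 (where E[X] = 7386423071602617757/7450580596923828125 ≈ 0.99139). Hence R_5(8) > 863, i.e. R_5(8) ≥ 864.

Largest n = 863; hence R_5(8) > 863.


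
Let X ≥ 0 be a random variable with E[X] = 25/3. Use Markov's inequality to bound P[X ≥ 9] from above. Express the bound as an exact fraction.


μ = E[X] = 25/3, a = 9.
Markov: P[X ≥ 9] ≤ μ/a = (25/3)/9 = 25/27.
Numerically: ≈ 0.92593.
(Since a = 9 > μ = 8.33333, the bound 25/27 is < 1 and informative.)

P[X ≥ 9] ≤ 25/27 ≈ 0.92593.


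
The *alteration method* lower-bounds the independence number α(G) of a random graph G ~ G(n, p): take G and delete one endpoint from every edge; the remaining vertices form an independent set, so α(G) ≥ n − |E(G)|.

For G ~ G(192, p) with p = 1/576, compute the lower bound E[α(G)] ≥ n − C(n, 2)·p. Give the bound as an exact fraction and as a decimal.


E[|E(G)|] = C(192, 2)·p = 18336 · (1/576) = 191/6.
E[α(G)] ≥ n − E[|E(G)|] = 192 − 191/6 = 961/6.
Numerically: ≈ 160.1667.
(This is only a lower bound; the true E[α(G)] may be larger.)

E[α(G)] ≥ 961/6 ≈ 160.1667.


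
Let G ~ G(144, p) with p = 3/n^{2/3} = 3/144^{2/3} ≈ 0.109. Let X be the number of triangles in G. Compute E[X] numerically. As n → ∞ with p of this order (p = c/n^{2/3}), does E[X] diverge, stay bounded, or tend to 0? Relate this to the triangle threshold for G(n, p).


Number of potential triangles: C(144, 3) = 487344.
Each occurs with probability p³ ≈ (0.109)³ ≈ 1.30208e-03.
By linearity: E[X] = C(144, 3)·p³ ≈ 487344 · 1.30208e-03 ≈ 634.563.
Since α = 2/3 < 1, p = c/n^{2/3} ≫ 1/n is above the triangle threshold p ~ 1/n. Asymptotically E[X] ~ (c³/6)·n^{3(1−α)} = (3³/6)·n^{1} → ∞; triangles are abundant w.h.p.

E[X] ≈ 634.563; in regime p = Θ(1/n^{2/3}) E[X] diverges (above the triangle threshold p ~ 1/n).


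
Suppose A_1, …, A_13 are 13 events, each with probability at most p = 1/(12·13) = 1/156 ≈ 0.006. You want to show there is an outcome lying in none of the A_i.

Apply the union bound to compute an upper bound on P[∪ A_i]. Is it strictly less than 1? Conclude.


Union bound: P[∪_{i=1}^{13} A_i] ≤ Σ_i P[A_i] ≤ 13·p = 13·(1/156) = 1/12.
Numerically: 1/12 ≈ 0.083.
Is 1/12 < 1? YES.
Since P[∪ A_i] ≤ 1/12 < 1, the complement has P[∩ A_i^c] ≥ 1 − 1/12 = 11/12 > 0, so some outcome avoids every A_i.

13·p = 1/12 ≈ 0.083; existence CERTIFIED by the union bound.


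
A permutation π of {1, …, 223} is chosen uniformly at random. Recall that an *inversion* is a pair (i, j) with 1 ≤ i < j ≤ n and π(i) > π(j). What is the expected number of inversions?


Write X = Σ X_I over the C(223, 2) = 24753 pairs i < j, with X_I the indicator of one inversion.
There are 24753 indicators.
For each fixed pair i < j, the values π(i) and π(j) are two distinct elements of {1, …, 223} in uniformly random order; by symmetry P[π(i) > π(j)] = 1/2.
By linearity: E[X] = 24753 · (1/2) = C(223, 2) · (1/2) = 24753/2 = 24753/2 ≈ 12376.500000.

E[X] = 24753/2 = 12376.500000.


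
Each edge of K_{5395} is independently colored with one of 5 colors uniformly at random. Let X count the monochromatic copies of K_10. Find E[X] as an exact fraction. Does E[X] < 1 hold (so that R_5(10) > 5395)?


E[X] = C(5395, 10) · 5^{1 − 45} = 5708563736675616143322765475706 · 5^{−44} = 5708563736675616143322765475706/5684341886080801486968994140625.
As a reduced fraction: E[X] = 5708563736675616143322765475706/5684341886080801486968994140625 ≈ 1.0043.
Is E[X] < 1? NO.
Since E[X] ≥ 1, the first-moment bound is inconclusive at n = 5395; it does NOT by itself certify R_5(10) > 5395.

E[X] = 5708563736675616143322765475706/5684341886080801486968994140625 ≈ 1.0043; E[X] ≥ 1; first-moment method inconclusive here.


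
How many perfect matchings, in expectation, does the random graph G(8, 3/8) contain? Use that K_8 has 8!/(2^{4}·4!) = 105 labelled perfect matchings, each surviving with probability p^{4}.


K_8 has 8!/(2^{4}·4!) = 105 labelled perfect matchings.
For each such perfect matching H, let X_H = 1 if all 4 edges of H are present in G. Then P[X_H = 1] = p^{4} = (3/8)^{4} = 81/4096.
By linearity of expectation: E[X] = Σ_H E[X_H] = 105 · p^{4} = 105 · 81/4096 = 8505/4096.
Numerically: E[X] ≈ 2.0764.

E[X] = 105 · (3/8)^{4} = 8505/4096 ≈ 2.0764.


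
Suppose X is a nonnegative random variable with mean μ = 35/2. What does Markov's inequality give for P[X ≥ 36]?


μ = E[X] = 35/2, a = 36.
Markov: P[X ≥ 36] ≤ μ/a = (35/2)/36 = 35/72.
Numerically: ≈ 0.48611.
(Since a = 36 > μ = 17.50000, the bound 35/72 is < 1 and informative.)

P[X ≥ 36] ≤ 35/72 ≈ 0.48611.


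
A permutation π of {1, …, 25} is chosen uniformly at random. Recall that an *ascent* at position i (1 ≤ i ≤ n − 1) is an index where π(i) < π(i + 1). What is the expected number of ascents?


Write X = Σ X_I over i = 1, …, 24, with X_I the indicator of one ascent.
There are 24 indicators.
For each fixed i, the pair (π(i), π(i+1)) is a uniformly random ordered pair of distinct values from {1, …, 25}; by symmetry P[π(i) < π(i+1)] = 1/2.
By linearity: E[X] = 24 · (1/2) = (25 − 1) · (1/2) = 12 ≈ 12.000000.

E[X] = 12 = 12.000000.


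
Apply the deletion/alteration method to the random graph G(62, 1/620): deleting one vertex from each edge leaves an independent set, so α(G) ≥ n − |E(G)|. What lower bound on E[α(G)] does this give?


E[|E(G)|] = C(62, 2)·p = 1891 · (1/620) = 61/20.
E[α(G)] ≥ n − E[|E(G)|] = 62 − 61/20 = 1179/20.
Numerically: ≈ 58.950000.
(This is only a lower bound; the true E[α(G)] may be larger.)

E[α(G)] ≥ 1179/20 ≈ 58.950000.


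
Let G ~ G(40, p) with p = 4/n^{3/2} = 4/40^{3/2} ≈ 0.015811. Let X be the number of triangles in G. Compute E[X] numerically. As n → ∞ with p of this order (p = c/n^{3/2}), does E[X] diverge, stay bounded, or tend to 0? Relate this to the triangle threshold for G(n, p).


Number of potential triangles: C(40, 3) = 9880.
Each occurs with probability p³ ≈ (0.015811)³ ≈ 3.9528471e-06.
By linearity: E[X] = C(40, 3)·p³ ≈ 9880 · 3.9528471e-06 ≈ 0.03905.
Since α = 3/2 > 1, p = c/n^{3/2} = o(1/n) is below the triangle threshold p ~ 1/n. Asymptotically E[X] ~ (c³/6)·n^{3(1−α)} = (4³/6)·n^{-1.5} → 0, so by Markov's inequality G has no triangles w.h.p.

E[X] ≈ 0.03905; in regime p = Θ(1/n^{3/2}) E[X] tends to 0 (below the triangle threshold p ~ 1/n).


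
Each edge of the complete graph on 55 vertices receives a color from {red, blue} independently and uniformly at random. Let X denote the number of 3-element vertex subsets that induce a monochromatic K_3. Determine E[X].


Let X = Σ_S X_S over the C(55, 3) = 26235 subsets S of size 3, where X_S = 1 if the K_3 on S is monochromatic.
For a fixed S, the K_3 on S has C(3, 2) = 3 edges. P[all 3 edges red] = (1/2)^3, and likewise for blue, so P[monochromatic] = 2·(1/2)^3 = 2^{1 − 3} = 1/4.
By linearity of expectation: E[X] = C(55, 3) · 2^{1 − 3} = 26235 · 1/4 = 26235/4.
Numerically: E[X] ≈ 6558.7500.

E[X] = C(55,3)·2^(1−C(3,2)) = 26235/4 ≈ 6558.7500.


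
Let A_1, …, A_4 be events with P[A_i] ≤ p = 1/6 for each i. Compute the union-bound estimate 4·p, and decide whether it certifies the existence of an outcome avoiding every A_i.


Union bound: P[∪_{i=1}^{4} A_i] ≤ Σ_i P[A_i] ≤ 4·p = 4·(1/6) = 2/3.
Numerically: 2/3 ≈ 0.6667.
Is 2/3 < 1? YES.
Since P[∪ A_i] ≤ 2/3 < 1, the complement has P[∩ A_i^c] ≥ 1 − 2/3 = 1/3 > 0, so some outcome avoids every A_i.

4·p = 2/3 ≈ 0.6667; existence CERTIFIED by the union bound.


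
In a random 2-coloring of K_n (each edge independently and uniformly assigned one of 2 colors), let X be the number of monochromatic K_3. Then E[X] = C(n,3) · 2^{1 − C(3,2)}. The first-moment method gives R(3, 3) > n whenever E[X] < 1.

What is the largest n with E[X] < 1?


We need C(n, 3) · 2^{1 − 3} < 1, i.e. C(n, 3) < 2^{3 − 1} = 4.
Check values of n near the boundary:
  n = 3: C(3, 3) = 1; 1 < 4? YES
  n = 4: C(4, 3) = 4; 4 < 4? NO
  n = 5: C(5, 3) = 10; 10 < 4? NO
The largest n with C(n, 3) < 4 is n = 3 (where E[X] = 1/4 ≈ 0.25000). Hence R(3, 3) > 3, i.e. R(3, 3) ≥ 4.

Largest n = 3; hence R(3, 3) > 3.


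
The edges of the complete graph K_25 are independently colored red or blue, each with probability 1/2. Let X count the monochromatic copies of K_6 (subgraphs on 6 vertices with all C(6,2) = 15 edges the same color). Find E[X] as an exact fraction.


Let X = Σ_S X_S over the C(25, 6) = 177100 subsets S of size 6, where X_S = 1 if the K_6 on S is monochromatic.
For a fixed S, the K_6 on S has C(6, 2) = 15 edges. P[all 15 edges red] = (1/2)^15, and likewise for blue, so P[monochromatic] = 2·(1/2)^15 = 2^{1 − 15} = 1/16384.
By linearity of expectation: E[X] = C(25, 6) · 2^{1 − 15} = 177100 · 1/16384 = 44275/4096.
Numerically: E[X] ≈ 10.8093.

E[X] = C(25,6)·2^(1−C(6,2)) = 44275/4096 ≈ 10.8093.


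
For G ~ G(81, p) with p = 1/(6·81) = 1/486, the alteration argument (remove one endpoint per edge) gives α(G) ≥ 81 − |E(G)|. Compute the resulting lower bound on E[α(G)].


E[|E(G)|] = C(81, 2)·p = 3240 · (1/486) = 20/3.
E[α(G)] ≥ n − E[|E(G)|] = 81 − 20/3 = 223/3.
Numerically: ≈ 74.333.
(This is only a lower bound; the true E[α(G)] may be larger.)

E[α(G)] ≥ 223/3 ≈ 74.333.


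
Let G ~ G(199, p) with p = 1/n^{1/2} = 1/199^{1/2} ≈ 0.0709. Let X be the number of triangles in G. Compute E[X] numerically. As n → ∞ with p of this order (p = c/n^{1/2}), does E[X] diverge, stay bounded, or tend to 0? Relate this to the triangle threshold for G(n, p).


Number of potential triangles: C(199, 3) = 1293699.
Each occurs with probability p³ ≈ (0.0709)³ ≈ 3.56222e-04.
By linearity: E[X] = C(199, 3)·p³ ≈ 1293699 · 3.56222e-04 ≈ 460.844.
Since α = 1/2 < 1, p = c/n^{1/2} ≫ 1/n is above the triangle threshold p ~ 1/n. Asymptotically E[X] ~ (c³/6)·n^{3(1−α)} = (1³/6)·n^{1.5} → ∞; triangles are abundant w.h.p.

E[X] ≈ 460.844; in regime p = Θ(1/n^{1/2}) E[X] diverges (above the triangle threshold p ~ 1/n).


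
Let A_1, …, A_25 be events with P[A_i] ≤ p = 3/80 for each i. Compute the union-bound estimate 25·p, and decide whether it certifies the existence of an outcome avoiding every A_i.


Union bound: P[∪_{i=1}^{25} A_i] ≤ Σ_i P[A_i] ≤ 25·p = 25·(3/80) = 15/16.
Numerically: 15/16 ≈ 0.9375.
Is 15/16 < 1? YES.
Since P[∪ A_i] ≤ 15/16 < 1, the complement has P[∩ A_i^c] ≥ 1 − 15/16 = 1/16 > 0, so some outcome avoids every A_i.

25·p = 15/16 ≈ 0.9375; existence CERTIFIED by the union bound.


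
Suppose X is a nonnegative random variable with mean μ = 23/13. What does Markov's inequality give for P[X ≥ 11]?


μ = E[X] = 23/13, a = 11.
Markov: P[X ≥ 11] ≤ μ/a = (23/13)/11 = 23/143.
Numerically: ≈ 0.160839.
(Since a = 11 > μ = 1.769231, the bound 23/143 is < 1 and informative.)

P[X ≥ 11] ≤ 23/143 ≈ 0.160839.


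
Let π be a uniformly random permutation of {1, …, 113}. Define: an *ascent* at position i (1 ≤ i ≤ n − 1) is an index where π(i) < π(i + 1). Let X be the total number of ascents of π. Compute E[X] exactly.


Write X = Σ X_I over i = 1, …, 112, with X_I the indicator of one ascent.
There are 112 indicators.
For each fixed i, the pair (π(i), π(i+1)) is a uniformly random ordered pair of distinct values from {1, …, 113}; by symmetry P[π(i) < π(i+1)] = 1/2.
By linearity: E[X] = 112 · (1/2) = (113 − 1) · (1/2) = 56 ≈ 56.00000.

E[X] = 56 = 56.00000.
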